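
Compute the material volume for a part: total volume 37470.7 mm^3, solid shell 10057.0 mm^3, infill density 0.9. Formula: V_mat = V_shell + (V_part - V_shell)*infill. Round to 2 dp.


V_infill = (37470.7 - 10057.0) * 0.9 = 24672.33
V_total = 10057.0 + 24672.33 = 34729.33 mm^3


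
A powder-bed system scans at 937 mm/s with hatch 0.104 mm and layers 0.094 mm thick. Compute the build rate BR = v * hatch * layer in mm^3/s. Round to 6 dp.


Rate = 937 * 0.104 * 0.094 = 9.160112 mm^3/s


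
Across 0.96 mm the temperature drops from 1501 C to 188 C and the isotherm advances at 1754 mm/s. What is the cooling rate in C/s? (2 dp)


G = (1501-188)/0.96 = 1367.70833333 C/mm
CR = 1367.70833333 * 1754 = 2398960.42 C/s


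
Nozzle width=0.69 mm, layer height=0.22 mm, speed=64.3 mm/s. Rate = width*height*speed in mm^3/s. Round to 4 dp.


Rate = 0.69 * 0.22 * 64.3 = 9.7607 mm^3/s


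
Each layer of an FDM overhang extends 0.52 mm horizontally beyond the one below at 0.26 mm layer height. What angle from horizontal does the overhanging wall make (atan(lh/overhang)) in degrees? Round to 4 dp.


angle = atan(0.26/0.52) = 26.5651 degrees


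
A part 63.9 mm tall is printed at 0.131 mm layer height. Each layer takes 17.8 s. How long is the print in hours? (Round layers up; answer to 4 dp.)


Layers = ceil(63.9/0.131) = 488
t = 488 * 17.8 / 3600 = 2.4129 hrs


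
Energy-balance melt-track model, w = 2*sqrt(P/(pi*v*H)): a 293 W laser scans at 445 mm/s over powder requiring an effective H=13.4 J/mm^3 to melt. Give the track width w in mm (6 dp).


w = 2*sqrt(293/(pi*445*13.4)) = 0.250125 mm


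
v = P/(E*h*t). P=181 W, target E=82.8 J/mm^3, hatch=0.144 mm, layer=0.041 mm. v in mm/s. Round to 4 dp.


v = 181 / (82.8*0.144*0.041) = 370.2558 mm/s


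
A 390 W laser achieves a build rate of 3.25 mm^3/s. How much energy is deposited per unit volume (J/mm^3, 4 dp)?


SE = 390 / 3.25 = 120.0 J/mm^3


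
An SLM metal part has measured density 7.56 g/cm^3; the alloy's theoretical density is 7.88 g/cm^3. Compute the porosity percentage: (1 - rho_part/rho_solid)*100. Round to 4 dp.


Porosity = (1-7.56/7.88)*100 = 4.0609 %


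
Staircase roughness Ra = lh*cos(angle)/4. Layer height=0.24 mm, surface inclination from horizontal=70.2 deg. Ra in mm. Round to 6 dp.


Ra = 0.24 * cos(70.2) / 4 = 0.020324 mm


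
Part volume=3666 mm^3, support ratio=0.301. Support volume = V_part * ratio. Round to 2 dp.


V_support = 3666 * 0.301 = 1103.47 mm^3


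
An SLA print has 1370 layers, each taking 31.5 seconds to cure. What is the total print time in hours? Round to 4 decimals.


t = 1370 * 31.5 / 3600 = 11.9875 hrs


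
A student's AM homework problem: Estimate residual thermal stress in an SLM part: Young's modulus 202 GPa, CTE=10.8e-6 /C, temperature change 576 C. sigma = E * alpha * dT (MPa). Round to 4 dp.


sigma = 202*1000 * 10.8e-6 * 576 = 1256.6016 MPa


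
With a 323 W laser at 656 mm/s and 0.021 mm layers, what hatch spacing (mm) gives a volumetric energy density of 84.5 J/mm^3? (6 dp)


h = 323 / (84.5*656*0.021) = 0.277474 mm


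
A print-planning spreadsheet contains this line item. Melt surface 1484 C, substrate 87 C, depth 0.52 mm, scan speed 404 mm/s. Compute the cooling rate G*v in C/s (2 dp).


G = (1484-87)/0.52 = 2686.53846154 C/mm
CR = 2686.53846154 * 404 = 1085361.54 C/s


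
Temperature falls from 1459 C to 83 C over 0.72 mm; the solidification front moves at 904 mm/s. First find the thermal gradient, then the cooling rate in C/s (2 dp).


G = (1459-83)/0.72 = 1911.11111111 C/mm
CR = 1911.11111111 * 904 = 1727644.44 C/s


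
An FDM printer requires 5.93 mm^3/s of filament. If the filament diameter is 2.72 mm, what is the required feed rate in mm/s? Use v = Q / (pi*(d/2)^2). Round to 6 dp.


A = pi*(2.72/2)^2 = 5.81069
v = 5.93 / 5.81069 = 1.020533 mm/s


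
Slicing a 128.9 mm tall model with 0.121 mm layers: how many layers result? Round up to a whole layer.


Layers = ceil(128.9/0.121) = 1066


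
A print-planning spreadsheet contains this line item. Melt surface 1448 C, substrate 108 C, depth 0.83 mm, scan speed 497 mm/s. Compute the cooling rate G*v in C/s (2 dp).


G = (1448-108)/0.83 = 1614.45783133 C/mm
CR = 1614.45783133 * 497 = 802385.54 C/s


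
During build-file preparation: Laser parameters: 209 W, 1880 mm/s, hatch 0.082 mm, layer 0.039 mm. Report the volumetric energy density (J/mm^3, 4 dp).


E = 209 / (1880*0.082*0.039) = 34.7624 J/mm^3


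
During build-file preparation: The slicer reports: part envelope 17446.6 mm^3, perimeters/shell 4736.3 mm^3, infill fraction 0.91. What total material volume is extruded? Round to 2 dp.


V_infill = (17446.6 - 4736.3) * 0.91 = 11566.37
V_total = 4736.3 + 11566.37 = 16302.67 mm^3


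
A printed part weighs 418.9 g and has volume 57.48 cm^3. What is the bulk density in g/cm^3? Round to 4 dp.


rho = 418.9 / 57.48 = 7.2878 g/cm^3


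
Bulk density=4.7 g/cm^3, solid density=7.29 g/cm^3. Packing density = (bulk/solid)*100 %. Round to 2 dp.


Packing = (4.7/7.29)*100 = 64.47 %


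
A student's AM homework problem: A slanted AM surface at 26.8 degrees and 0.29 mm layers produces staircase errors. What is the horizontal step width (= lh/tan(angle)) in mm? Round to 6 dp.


step = 0.29 / tan(26.8) = 0.574102 mm


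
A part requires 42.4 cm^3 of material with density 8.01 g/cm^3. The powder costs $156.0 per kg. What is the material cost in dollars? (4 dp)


Mass = 42.4*8.01/1000 = 0.339624 kg
Cost = 0.339624 * 156.0 = 52.9813 $


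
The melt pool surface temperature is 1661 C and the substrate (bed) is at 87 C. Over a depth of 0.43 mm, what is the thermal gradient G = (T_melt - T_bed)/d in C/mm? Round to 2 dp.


G = (1661-87)/0.43 = 3660.47 C/mm


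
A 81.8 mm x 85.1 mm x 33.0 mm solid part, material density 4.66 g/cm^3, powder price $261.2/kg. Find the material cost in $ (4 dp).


V = 81.8 * 85.1 * 33.0 = 229718.94 mm^3 = 229.71894 cm^3
Mass = 229.71894 * 4.66 / 1000 = 1.07049026 kg
Cost = 1.07049026 * 261.2 = 279.6121 $


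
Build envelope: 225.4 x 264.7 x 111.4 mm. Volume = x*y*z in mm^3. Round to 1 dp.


V = 225.4 * 264.7 * 111.4 = 6646500.5 mm^3


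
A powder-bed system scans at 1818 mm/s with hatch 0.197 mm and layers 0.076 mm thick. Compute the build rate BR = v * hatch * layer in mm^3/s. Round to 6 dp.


Rate = 1818 * 0.197 * 0.076 = 27.219096 mm^3/s


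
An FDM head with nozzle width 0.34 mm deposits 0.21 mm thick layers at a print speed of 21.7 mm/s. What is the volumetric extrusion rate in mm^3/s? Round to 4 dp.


Rate = 0.34 * 0.21 * 21.7 = 1.5494 mm^3/s


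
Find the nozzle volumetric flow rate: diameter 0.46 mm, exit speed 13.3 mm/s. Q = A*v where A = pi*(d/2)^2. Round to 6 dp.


A = pi*(0.46/2)^2 = 0.16619025 mm^2
Q = 0.16619025 * 13.3 = 2.21033 mm^3/s


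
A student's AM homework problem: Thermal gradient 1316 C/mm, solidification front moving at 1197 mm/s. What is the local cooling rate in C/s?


CR = 1316 * 1197 = 1575252 C/s


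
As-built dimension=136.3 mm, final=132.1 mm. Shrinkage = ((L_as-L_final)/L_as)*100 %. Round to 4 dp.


Shrinkage = ((136.3-132.1)/136.3)*100 = 3.0814 %


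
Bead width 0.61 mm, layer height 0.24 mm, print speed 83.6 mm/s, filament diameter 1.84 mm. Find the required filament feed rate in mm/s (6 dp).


Q = 0.61 * 0.24 * 83.6 = 12.23904 mm^3/s
A_fil = pi*(1.84/2)^2 = 2.65904402 mm^2
v_feed = 12.23904 / 2.65904402 = 4.602797 mm/s


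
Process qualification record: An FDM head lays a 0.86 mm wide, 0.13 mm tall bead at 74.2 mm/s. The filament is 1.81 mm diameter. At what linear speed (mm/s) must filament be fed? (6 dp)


Q = 0.86 * 0.13 * 74.2 = 8.29556 mm^3/s
A_fil = pi*(1.81/2)^2 = 2.57304292 mm^2
v_feed = 8.29556 / 2.57304292 = 3.224027 mm/s


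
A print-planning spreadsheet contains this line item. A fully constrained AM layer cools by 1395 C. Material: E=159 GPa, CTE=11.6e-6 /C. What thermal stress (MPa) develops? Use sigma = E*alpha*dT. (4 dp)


sigma = 159*1000 * 11.6e-6 * 1395 = 2572.938 MPa


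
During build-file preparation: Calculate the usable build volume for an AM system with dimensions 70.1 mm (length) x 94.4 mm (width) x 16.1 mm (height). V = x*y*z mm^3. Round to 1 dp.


V = 70.1 * 94.4 * 16.1 = 106540.8 mm^3


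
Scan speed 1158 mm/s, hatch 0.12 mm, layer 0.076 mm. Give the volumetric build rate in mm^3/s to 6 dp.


Rate = 1158 * 0.12 * 0.076 = 10.56096 mm^3/s


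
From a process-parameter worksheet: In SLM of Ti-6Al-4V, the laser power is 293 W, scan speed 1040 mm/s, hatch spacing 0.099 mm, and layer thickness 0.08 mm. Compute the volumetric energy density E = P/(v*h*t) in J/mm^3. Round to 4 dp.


E = 293 / (1040*0.099*0.08) = 35.5721 J/mm^3


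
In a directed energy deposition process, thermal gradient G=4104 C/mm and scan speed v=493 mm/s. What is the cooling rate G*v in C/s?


CR = 4104 * 493 = 2023272 C/s


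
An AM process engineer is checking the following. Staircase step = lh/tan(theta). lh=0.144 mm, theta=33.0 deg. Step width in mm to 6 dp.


step = 0.144 / tan(33.0) = 0.221741 mm


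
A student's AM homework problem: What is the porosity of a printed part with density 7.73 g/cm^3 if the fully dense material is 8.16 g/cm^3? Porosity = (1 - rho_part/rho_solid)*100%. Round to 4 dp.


Porosity = (1-7.73/8.16)*100 = 5.2696 %


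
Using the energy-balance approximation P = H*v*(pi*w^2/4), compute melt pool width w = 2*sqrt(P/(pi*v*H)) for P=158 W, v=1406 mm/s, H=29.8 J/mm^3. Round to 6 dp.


w = 2*sqrt(158/(pi*1406*29.8)) = 0.069292 mm


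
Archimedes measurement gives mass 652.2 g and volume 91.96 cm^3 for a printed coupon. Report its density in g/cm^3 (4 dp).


rho = 652.2 / 91.96 = 7.0922 g/cm^3


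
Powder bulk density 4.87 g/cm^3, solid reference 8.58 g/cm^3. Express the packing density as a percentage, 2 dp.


Packing = (4.87/8.58)*100 = 56.76 %


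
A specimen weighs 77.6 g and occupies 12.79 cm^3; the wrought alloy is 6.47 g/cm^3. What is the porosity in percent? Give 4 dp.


rho_part = 77.6 / 12.79 = 6.06724003 g/cm^3
Porosity = (1 - 6.06724003/6.47)*100 = 6.225 %


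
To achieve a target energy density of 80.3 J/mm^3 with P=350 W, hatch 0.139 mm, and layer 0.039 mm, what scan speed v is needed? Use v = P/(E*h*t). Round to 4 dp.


v = 350 / (80.3*0.139*0.039) = 804.0316 mm/s


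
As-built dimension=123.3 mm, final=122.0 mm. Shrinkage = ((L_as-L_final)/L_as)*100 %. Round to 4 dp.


Shrinkage = ((123.3-122.0)/123.3)*100 = 1.0543 %


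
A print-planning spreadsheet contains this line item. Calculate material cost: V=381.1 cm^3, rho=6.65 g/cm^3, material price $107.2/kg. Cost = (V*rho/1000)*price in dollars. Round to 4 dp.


Mass = 381.1*6.65/1000 = 2.534315 kg
Cost = 2.534315 * 107.2 = 271.6786 $


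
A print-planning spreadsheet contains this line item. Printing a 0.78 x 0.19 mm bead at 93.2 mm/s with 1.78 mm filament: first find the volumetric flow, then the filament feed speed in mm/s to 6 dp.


Q = 0.78 * 0.19 * 93.2 = 13.81224 mm^3/s
A_fil = pi*(1.78/2)^2 = 2.48845554 mm^2
v_feed = 13.81224 / 2.48845554 = 5.550527 mm/s


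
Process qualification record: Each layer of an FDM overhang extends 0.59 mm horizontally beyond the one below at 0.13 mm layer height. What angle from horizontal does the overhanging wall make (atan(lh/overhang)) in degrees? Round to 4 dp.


angle = atan(0.13/0.59) = 12.4259 degrees


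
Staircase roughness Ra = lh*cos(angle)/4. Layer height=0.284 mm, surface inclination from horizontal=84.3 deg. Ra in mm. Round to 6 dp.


Ra = 0.284 * cos(84.3) / 4 = 0.007052 mm


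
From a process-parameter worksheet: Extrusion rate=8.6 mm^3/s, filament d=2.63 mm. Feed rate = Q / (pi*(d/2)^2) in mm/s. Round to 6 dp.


A = pi*(2.63/2)^2 = 5.432521
v = 8.6 / 5.432521 = 1.583059 mm/s


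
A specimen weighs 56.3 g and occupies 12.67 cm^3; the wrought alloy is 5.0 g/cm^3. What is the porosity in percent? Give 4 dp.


rho_part = 56.3 / 12.67 = 4.44356748 g/cm^3
Porosity = (1 - 4.44356748/5.0)*100 = 11.1287 %


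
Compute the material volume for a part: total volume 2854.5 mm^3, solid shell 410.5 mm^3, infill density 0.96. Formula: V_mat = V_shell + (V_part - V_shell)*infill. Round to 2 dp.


V_infill = (2854.5 - 410.5) * 0.96 = 2346.24
V_total = 410.5 + 2346.24 = 2756.74 mm^3


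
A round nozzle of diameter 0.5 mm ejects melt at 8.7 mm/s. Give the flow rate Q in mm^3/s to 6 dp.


A = pi*(0.5/2)^2 = 0.19634954 mm^2
Q = 0.19634954 * 8.7 = 1.708241 mm^3/s


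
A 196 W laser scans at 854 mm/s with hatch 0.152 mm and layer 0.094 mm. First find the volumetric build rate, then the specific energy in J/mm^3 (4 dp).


Build rate = 854 * 0.152 * 0.094 = 12.201952 mm^3/s
SE = 196 / 12.201952 = 16.063 J/mm^3


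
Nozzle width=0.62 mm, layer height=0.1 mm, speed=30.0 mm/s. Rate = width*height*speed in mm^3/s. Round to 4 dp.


Rate = 0.62 * 0.1 * 30.0 = 1.86 mm^3/s


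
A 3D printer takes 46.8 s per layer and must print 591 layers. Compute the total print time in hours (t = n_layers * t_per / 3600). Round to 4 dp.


t = 591 * 46.8 / 3600 = 7.683 hrs


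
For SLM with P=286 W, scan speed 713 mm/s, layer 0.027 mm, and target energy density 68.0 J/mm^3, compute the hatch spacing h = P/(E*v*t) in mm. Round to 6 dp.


h = 286 / (68.0*713*0.027) = 0.218476 mm


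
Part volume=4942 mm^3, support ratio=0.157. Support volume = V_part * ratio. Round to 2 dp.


V_support = 4942 * 0.157 = 775.89 mm^3


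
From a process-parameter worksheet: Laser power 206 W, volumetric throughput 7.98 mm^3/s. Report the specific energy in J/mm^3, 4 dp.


SE = 206 / 7.98 = 25.8145 J/mm^3


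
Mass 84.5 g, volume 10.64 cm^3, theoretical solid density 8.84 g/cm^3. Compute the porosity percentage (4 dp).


rho_part = 84.5 / 10.64 = 7.94172932 g/cm^3
Porosity = (1 - 7.94172932/8.84)*100 = 10.1614 %


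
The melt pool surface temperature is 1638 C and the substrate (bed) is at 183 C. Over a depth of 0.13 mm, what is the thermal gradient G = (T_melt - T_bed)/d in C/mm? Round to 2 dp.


G = (1638-183)/0.13 = 11192.31 C/mm


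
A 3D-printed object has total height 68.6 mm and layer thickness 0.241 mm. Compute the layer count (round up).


Layers = ceil(68.6/0.241) = 285


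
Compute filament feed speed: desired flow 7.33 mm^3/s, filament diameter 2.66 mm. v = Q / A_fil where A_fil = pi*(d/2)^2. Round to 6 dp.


A = pi*(2.66/2)^2 = 5.557163
v = 7.33 / 5.557163 = 1.319018 mm/s


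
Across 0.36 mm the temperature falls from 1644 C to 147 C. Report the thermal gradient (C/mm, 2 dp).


G = (1644-147)/0.36 = 4158.33 C/mm


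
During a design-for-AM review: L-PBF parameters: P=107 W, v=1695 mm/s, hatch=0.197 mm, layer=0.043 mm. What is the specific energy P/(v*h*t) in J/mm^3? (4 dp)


Build rate = 1695 * 0.197 * 0.043 = 14.358345 mm^3/s
SE = 107 / 14.358345 = 7.4521 J/mm^3


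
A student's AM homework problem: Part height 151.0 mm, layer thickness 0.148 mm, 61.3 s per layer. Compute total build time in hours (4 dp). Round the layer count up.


Layers = ceil(151.0/0.148) = 1021
t = 1021 * 61.3 / 3600 = 17.3854 hrs


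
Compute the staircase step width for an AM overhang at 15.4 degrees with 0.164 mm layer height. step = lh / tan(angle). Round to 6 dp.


step = 0.164 / tan(15.4) = 0.595398 mm


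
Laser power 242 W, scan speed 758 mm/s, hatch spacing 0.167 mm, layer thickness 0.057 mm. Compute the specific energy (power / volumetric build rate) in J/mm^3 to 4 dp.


Build rate = 758 * 0.167 * 0.057 = 7.215402 mm^3/s
SE = 242 / 7.215402 = 33.5394 J/mm^3


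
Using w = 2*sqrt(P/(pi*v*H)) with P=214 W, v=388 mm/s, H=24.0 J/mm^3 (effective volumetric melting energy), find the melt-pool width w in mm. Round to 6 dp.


w = 2*sqrt(214/(pi*388*24.0)) = 0.171057 mm


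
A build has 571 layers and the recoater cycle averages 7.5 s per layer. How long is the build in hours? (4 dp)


t = 571 * 7.5 / 3600 = 1.1896 hrs


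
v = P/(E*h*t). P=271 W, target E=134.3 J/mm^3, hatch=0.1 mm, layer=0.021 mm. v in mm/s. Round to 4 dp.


v = 271 / (134.3*0.1*0.021) = 960.8907 mm/s


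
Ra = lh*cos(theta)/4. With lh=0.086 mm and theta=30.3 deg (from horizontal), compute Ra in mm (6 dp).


Ra = 0.086 * cos(30.3) / 4 = 0.018563 mm


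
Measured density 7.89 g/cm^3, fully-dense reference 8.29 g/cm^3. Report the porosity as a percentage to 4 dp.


Porosity = (1-7.89/8.29)*100 = 4.8251 %


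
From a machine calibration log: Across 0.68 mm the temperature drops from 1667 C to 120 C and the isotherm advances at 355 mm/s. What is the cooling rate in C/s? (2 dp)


G = (1667-120)/0.68 = 2275.0 C/mm
CR = 2275.0 * 355 = 807625.0 C/s


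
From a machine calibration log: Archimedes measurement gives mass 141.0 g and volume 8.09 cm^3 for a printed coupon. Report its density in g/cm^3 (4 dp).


rho = 141.0 / 8.09 = 17.4289 g/cm^3


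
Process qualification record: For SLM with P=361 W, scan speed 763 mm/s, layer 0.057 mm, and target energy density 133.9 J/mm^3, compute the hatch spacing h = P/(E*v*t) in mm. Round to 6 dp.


h = 361 / (133.9*763*0.057) = 0.061991 mm


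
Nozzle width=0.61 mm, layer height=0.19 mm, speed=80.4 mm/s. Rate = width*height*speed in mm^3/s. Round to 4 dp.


Rate = 0.61 * 0.19 * 80.4 = 9.3184 mm^3/s


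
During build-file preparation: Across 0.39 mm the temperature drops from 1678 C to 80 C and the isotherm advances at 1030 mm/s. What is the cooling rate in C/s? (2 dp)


G = (1678-80)/0.39 = 4097.43589744 C/mm
CR = 4097.43589744 * 1030 = 4220358.97 C/s


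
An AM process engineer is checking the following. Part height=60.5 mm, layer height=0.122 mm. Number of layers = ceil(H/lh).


Layers = ceil(60.5/0.122) = 496


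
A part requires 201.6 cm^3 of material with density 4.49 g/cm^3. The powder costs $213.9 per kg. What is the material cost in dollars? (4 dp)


Mass = 201.6*4.49/1000 = 0.905184 kg
Cost = 0.905184 * 213.9 = 193.6189 $


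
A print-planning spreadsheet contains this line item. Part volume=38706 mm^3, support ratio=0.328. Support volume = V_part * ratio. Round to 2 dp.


V_support = 38706 * 0.328 = 12695.57 mm^3


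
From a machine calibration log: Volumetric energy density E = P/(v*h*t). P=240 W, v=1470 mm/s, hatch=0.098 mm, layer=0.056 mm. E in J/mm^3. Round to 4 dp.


E = 240 / (1470*0.098*0.056) = 29.7495 J/mm^3


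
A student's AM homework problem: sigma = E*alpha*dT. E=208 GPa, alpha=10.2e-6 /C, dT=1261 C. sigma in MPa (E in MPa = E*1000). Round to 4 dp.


sigma = 208*1000 * 10.2e-6 * 1261 = 2675.3376 MPa


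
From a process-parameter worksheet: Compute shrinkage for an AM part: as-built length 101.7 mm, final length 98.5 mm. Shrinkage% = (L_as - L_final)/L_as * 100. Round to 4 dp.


Shrinkage = ((101.7-98.5)/101.7)*100 = 3.1465 %


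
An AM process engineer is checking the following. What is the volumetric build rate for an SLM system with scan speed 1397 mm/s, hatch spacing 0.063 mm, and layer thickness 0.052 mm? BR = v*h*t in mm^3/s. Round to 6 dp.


Rate = 1397 * 0.063 * 0.052 = 4.576572 mm^3/s


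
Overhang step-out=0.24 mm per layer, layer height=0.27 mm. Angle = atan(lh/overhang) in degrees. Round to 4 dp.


angle = atan(0.27/0.24) = 48.3665 degrees


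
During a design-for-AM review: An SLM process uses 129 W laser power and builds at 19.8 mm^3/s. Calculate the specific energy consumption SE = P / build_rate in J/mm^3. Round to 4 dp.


SE = 129 / 19.8 = 6.5152 J/mm^3


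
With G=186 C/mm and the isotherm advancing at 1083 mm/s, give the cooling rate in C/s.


CR = 186 * 1083 = 201438 C/s


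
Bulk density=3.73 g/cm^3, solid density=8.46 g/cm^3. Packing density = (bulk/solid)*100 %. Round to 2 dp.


Packing = (3.73/8.46)*100 = 44.09 %


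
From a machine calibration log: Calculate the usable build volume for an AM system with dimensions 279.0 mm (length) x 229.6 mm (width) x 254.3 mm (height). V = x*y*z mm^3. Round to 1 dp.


V = 279.0 * 229.6 * 254.3 = 16290051.1 mm^3


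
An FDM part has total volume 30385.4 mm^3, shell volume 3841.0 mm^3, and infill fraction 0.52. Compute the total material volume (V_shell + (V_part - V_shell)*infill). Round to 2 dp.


V_infill = (30385.4 - 3841.0) * 0.52 = 13803.09
V_total = 3841.0 + 13803.09 = 17644.09 mm^3


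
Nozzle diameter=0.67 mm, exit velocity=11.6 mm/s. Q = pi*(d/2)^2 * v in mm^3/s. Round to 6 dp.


A = pi*(0.67/2)^2 = 0.35256524 mm^2
Q = 0.35256524 * 11.6 = 4.089757 mm^3/s


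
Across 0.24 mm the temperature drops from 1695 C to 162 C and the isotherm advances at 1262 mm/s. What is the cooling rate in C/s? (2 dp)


G = (1695-162)/0.24 = 6387.5 C/mm
CR = 6387.5 * 1262 = 8061025.0 C/s


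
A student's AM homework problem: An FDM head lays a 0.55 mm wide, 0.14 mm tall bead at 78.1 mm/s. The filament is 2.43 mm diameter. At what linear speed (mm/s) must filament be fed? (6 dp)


Q = 0.55 * 0.14 * 78.1 = 6.0137 mm^3/s
A_fil = pi*(2.43/2)^2 = 4.63769762 mm^2
v_feed = 6.0137 / 4.63769762 = 1.296699 mm/s


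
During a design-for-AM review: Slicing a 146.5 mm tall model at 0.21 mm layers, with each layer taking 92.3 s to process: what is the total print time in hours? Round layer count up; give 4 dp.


Layers = ceil(146.5/0.21) = 698
t = 698 * 92.3 / 3600 = 17.8959 hrs


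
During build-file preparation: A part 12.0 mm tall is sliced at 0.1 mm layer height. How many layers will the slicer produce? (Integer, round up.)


Layers = ceil(12.0/0.1) = 120


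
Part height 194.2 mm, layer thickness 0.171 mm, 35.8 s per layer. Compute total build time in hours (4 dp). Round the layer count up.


Layers = ceil(194.2/0.171) = 1136
t = 1136 * 35.8 / 3600 = 11.2969 hrs


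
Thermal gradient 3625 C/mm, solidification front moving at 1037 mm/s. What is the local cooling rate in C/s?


CR = 3625 * 1037 = 3759125 C/s


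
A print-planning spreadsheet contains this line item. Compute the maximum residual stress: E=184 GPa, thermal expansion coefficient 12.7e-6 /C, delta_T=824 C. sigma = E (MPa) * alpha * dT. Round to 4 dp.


sigma = 184*1000 * 12.7e-6 * 824 = 1925.5232 MPa


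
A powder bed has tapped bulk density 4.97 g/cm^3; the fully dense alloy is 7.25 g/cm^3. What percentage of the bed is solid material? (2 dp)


Packing = (4.97/7.25)*100 = 68.55 %


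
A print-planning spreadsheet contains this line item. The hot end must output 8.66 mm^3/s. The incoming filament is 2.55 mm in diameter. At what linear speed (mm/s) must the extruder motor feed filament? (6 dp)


A = pi*(2.55/2)^2 = 5.107052
v = 8.66 / 5.107052 = 1.695695 mm/s


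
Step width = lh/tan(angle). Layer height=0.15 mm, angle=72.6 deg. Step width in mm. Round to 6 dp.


step = 0.15 / tan(72.6) = 0.047007 mm


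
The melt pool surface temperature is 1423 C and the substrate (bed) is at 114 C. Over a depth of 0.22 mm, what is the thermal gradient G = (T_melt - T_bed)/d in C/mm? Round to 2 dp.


G = (1423-114)/0.22 = 5950.0 C/mm


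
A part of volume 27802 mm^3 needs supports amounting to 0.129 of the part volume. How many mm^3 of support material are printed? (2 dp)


V_support = 27802 * 0.129 = 3586.46 mm^3


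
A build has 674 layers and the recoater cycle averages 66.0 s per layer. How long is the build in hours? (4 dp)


t = 674 * 66.0 / 3600 = 12.3567 hrs


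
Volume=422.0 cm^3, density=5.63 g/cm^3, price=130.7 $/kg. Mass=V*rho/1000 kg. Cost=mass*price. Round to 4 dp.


Mass = 422.0*5.63/1000 = 2.37586 kg
Cost = 2.37586 * 130.7 = 310.5249 $


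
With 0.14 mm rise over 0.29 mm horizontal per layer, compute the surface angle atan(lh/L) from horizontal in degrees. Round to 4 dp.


angle = atan(0.14/0.29) = 25.7693 degrees


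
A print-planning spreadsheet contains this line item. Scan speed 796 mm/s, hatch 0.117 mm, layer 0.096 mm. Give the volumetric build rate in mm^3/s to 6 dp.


Rate = 796 * 0.117 * 0.096 = 8.940672 mm^3/s


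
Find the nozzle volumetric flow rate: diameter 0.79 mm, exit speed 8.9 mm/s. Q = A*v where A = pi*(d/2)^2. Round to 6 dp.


A = pi*(0.79/2)^2 = 0.49016699 mm^2
Q = 0.49016699 * 8.9 = 4.362486 mm^3/s


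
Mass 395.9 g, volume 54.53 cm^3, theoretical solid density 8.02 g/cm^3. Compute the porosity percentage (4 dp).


rho_part = 395.9 / 54.53 = 7.26022373 g/cm^3
Porosity = (1 - 7.26022373/8.02)*100 = 9.4735 %


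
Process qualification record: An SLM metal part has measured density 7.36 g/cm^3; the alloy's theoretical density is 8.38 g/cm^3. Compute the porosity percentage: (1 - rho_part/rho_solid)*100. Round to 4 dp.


Porosity = (1-7.36/8.38)*100 = 12.1718 %


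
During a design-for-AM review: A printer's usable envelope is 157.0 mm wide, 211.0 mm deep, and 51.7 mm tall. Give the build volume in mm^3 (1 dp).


V = 157.0 * 211.0 * 51.7 = 1712665.9 mm^3


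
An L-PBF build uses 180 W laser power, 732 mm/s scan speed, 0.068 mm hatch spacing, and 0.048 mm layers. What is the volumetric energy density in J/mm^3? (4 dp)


E = 180 / (732*0.068*0.048) = 75.3375 J/mm^3


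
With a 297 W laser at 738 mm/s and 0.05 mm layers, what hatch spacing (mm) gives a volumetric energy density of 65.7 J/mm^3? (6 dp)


h = 297 / (65.7*738*0.05) = 0.122508 mm


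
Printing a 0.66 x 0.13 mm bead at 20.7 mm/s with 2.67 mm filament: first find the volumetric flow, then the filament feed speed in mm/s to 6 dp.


Q = 0.66 * 0.13 * 20.7 = 1.77606 mm^3/s
A_fil = pi*(2.67/2)^2 = 5.59902497 mm^2
v_feed = 1.77606 / 5.59902497 = 0.317209 mm/s


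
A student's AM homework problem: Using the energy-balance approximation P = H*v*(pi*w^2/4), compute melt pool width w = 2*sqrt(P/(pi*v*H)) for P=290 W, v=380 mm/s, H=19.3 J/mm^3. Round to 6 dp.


w = 2*sqrt(290/(pi*380*19.3)) = 0.22438 mm


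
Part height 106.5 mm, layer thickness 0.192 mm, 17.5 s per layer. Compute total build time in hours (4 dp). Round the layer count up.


Layers = ceil(106.5/0.192) = 555
t = 555 * 17.5 / 3600 = 2.6979 hrs


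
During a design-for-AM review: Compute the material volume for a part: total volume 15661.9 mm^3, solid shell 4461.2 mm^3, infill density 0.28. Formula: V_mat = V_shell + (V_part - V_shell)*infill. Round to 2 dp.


V_infill = (15661.9 - 4461.2) * 0.28 = 3136.2
V_total = 4461.2 + 3136.2 = 7597.4 mm^3


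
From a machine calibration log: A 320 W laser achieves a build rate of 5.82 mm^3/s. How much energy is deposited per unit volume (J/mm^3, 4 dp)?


SE = 320 / 5.82 = 54.9828 J/mm^3


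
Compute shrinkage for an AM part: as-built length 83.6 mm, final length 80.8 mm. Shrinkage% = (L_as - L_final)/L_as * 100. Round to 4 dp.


Shrinkage = ((83.6-80.8)/83.6)*100 = 3.3493 %


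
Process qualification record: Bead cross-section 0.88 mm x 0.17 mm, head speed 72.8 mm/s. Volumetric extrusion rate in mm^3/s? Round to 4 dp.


Rate = 0.88 * 0.17 * 72.8 = 10.8909 mm^3/s


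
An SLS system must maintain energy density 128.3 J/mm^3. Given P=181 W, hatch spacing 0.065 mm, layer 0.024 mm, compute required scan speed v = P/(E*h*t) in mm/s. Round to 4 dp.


v = 181 / (128.3*0.065*0.024) = 904.3308 mm/s


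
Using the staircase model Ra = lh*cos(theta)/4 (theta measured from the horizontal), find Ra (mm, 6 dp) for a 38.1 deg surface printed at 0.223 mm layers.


Ra = 0.223 * cos(38.1) / 4 = 0.043872 mm


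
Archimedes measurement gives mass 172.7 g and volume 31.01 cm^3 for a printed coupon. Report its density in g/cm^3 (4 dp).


rho = 172.7 / 31.01 = 5.5692 g/cm^3


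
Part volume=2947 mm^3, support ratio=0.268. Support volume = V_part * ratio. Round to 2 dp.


V_support = 2947 * 0.268 = 789.8 mm^3


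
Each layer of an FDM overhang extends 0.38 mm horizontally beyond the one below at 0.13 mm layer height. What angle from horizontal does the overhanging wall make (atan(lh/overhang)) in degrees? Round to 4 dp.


angle = atan(0.13/0.38) = 18.8861 degrees


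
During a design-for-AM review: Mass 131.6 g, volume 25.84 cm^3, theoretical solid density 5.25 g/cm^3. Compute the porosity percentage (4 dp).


rho_part = 131.6 / 25.84 = 5.09287926 g/cm^3
Porosity = (1 - 5.09287926/5.25)*100 = 2.9928 %


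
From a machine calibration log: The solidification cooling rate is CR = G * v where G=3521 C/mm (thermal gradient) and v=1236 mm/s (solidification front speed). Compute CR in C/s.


CR = 3521 * 1236 = 4351956 C/s


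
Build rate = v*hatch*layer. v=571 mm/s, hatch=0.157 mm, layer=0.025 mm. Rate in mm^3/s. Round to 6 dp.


Rate = 571 * 0.157 * 0.025 = 2.241175 mm^3/s


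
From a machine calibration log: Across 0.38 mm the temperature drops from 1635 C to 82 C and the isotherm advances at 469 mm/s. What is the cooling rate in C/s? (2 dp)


G = (1635-82)/0.38 = 4086.84210526 C/mm
CR = 4086.84210526 * 469 = 1916728.95 C/s


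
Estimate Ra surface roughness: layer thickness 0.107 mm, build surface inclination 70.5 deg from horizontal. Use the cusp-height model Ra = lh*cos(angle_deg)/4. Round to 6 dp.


Ra = 0.107 * cos(70.5) / 4 = 0.008929 mm


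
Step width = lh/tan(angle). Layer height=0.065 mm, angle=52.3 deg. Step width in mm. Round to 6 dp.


step = 0.065 / tan(52.3) = 0.050238 mm


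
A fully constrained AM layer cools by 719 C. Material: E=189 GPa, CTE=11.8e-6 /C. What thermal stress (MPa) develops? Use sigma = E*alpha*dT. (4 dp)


sigma = 189*1000 * 11.8e-6 * 719 = 1603.5138 MPa


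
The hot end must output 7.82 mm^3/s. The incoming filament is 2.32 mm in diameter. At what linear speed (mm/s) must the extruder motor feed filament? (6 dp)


A = pi*(2.32/2)^2 = 4.227327
v = 7.82 / 4.227327 = 1.849869 mm/s


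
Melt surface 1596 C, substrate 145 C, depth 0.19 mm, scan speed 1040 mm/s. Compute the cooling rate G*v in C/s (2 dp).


G = (1596-145)/0.19 = 7636.84210526 C/mm
CR = 7636.84210526 * 1040 = 7942315.79 C/s


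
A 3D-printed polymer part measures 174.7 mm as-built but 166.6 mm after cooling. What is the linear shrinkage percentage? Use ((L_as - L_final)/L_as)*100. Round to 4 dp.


Shrinkage = ((174.7-166.6)/174.7)*100 = 4.6365 %


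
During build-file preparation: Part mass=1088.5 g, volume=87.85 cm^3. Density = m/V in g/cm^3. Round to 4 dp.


rho = 1088.5 / 87.85 = 12.3904 g/cm^3


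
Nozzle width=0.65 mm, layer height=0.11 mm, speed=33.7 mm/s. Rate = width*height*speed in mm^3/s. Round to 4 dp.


Rate = 0.65 * 0.11 * 33.7 = 2.4096 mm^3/s


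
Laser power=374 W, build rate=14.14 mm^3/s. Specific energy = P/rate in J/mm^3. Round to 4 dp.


SE = 374 / 14.14 = 26.4498 J/mm^3


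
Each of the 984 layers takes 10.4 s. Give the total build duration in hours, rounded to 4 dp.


t = 984 * 10.4 / 3600 = 2.8427 hrs


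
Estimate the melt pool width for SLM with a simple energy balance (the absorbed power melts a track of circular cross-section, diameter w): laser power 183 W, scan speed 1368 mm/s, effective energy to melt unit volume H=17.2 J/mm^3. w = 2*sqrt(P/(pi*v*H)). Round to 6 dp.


w = 2*sqrt(183/(pi*1368*17.2)) = 0.099512 mm


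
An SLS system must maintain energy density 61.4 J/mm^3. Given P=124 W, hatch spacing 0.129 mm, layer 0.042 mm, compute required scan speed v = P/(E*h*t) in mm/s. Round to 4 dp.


v = 124 / (61.4*0.129*0.042) = 372.7471 mm/s


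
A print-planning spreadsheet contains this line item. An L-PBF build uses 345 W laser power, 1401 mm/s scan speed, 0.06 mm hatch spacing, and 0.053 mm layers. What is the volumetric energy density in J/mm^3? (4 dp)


E = 345 / (1401*0.06*0.053) = 77.4379 J/mm^3


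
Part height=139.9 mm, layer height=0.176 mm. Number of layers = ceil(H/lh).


Layers = ceil(139.9/0.176) = 795


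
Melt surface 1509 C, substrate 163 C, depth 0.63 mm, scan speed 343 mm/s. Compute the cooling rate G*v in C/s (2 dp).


G = (1509-163)/0.63 = 2136.50793651 C/mm
CR = 2136.50793651 * 343 = 732822.22 C/s


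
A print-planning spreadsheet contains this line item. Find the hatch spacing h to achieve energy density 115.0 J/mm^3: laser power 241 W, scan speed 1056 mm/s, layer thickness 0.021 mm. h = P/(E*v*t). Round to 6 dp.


h = 241 / (115.0*1056*0.021) = 0.094501 mm


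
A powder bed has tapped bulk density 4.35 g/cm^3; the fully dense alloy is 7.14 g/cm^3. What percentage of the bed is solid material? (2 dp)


Packing = (4.35/7.14)*100 = 60.92 %


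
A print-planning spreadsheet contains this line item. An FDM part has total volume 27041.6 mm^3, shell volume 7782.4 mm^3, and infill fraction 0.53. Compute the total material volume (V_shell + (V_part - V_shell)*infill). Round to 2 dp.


V_infill = (27041.6 - 7782.4) * 0.53 = 10207.38
V_total = 7782.4 + 10207.38 = 17989.78 mm^3


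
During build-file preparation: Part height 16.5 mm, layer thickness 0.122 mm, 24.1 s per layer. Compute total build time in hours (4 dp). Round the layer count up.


Layers = ceil(16.5/0.122) = 136
t = 136 * 24.1 / 3600 = 0.9104 hrs


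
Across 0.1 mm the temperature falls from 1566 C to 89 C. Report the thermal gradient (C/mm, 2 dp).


G = (1566-89)/0.1 = 14770.0 C/mm


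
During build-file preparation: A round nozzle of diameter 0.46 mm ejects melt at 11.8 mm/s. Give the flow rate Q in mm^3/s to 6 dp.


A = pi*(0.46/2)^2 = 0.16619025 mm^2
Q = 0.16619025 * 11.8 = 1.961045 mm^3/s


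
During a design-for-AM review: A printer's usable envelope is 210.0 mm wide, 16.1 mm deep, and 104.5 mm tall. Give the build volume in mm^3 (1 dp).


V = 210.0 * 16.1 * 104.5 = 353314.5 mm^3


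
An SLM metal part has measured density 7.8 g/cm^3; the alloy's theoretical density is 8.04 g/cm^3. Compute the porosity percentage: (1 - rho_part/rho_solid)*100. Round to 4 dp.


Porosity = (1-7.8/8.04)*100 = 2.9851 %


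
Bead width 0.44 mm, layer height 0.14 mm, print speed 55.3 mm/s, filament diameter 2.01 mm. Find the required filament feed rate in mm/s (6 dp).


Q = 0.44 * 0.14 * 55.3 = 3.40648 mm^3/s
A_fil = pi*(2.01/2)^2 = 3.17308712 mm^2
v_feed = 3.40648 / 3.17308712 = 1.073554 mm/s


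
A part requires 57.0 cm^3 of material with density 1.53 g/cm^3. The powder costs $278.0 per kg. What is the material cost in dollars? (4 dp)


Mass = 57.0*1.53/1000 = 0.08721 kg
Cost = 0.08721 * 278.0 = 24.2444 $


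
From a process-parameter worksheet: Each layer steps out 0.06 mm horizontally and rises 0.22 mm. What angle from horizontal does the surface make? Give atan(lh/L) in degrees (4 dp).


angle = atan(0.22/0.06) = 74.7449 degrees


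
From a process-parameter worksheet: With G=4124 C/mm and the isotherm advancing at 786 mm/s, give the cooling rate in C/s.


CR = 4124 * 786 = 3241464 C/s


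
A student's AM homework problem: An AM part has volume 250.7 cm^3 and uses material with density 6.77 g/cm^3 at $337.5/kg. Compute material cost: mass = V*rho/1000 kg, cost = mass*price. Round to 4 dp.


Mass = 250.7*6.77/1000 = 1.697239 kg
Cost = 1.697239 * 337.5 = 572.8182 $


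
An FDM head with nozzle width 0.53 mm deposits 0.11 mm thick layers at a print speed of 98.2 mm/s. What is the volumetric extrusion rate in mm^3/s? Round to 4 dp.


Rate = 0.53 * 0.11 * 98.2 = 5.7251 mm^3/s


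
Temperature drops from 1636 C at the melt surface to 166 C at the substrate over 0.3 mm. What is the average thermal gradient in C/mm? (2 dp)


G = (1636-166)/0.3 = 4900.0 C/mm


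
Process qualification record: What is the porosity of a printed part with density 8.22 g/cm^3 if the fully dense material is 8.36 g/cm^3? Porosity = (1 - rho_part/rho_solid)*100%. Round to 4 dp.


Porosity = (1-8.22/8.36)*100 = 1.6746 %


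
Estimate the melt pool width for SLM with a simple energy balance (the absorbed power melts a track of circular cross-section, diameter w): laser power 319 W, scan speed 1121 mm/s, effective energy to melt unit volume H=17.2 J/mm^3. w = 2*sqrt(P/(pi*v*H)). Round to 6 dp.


w = 2*sqrt(319/(pi*1121*17.2)) = 0.145139 mm


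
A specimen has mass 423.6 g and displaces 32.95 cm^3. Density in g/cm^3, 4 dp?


rho = 423.6 / 32.95 = 12.8558 g/cm^3


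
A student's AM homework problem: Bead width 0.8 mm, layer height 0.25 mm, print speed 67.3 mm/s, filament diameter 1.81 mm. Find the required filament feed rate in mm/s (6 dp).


Q = 0.8 * 0.25 * 67.3 = 13.46 mm^3/s
A_fil = pi*(1.81/2)^2 = 2.57304292 mm^2
v_feed = 13.46 / 2.57304292 = 5.23116 mm/s


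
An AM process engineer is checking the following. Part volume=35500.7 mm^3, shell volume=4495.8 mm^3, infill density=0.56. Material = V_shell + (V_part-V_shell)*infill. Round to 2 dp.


V_infill = (35500.7 - 4495.8) * 0.56 = 17362.74
V_total = 4495.8 + 17362.74 = 21858.54 mm^3


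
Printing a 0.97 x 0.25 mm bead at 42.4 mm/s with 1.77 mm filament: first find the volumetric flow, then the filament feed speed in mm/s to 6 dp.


Q = 0.97 * 0.25 * 42.4 = 10.282 mm^3/s
A_fil = pi*(1.77/2)^2 = 2.46057391 mm^2
v_feed = 10.282 / 2.46057391 = 4.1787 mm/s


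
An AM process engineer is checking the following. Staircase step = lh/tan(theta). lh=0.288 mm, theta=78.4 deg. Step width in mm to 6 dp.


step = 0.288 / tan(78.4) = 0.059118 mm


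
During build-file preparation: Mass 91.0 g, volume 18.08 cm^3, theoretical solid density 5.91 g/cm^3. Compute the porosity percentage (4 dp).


rho_part = 91.0 / 18.08 = 5.03318584 g/cm^3
Porosity = (1 - 5.03318584/5.91)*100 = 14.8361 %


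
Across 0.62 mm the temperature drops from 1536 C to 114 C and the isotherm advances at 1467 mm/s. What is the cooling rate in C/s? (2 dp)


G = (1536-114)/0.62 = 2293.5483871 C/mm
CR = 2293.5483871 * 1467 = 3364635.48 C/s


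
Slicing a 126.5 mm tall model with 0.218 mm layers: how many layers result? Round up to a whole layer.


Layers = ceil(126.5/0.218) = 581


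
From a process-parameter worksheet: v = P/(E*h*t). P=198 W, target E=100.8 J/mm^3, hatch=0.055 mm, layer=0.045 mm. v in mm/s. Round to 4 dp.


v = 198 / (100.8*0.055*0.045) = 793.6508 mm/s


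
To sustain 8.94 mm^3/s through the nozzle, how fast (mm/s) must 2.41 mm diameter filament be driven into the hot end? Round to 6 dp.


A = pi*(2.41/2)^2 = 4.561671
v = 8.94 / 4.561671 = 1.959808 mm/s


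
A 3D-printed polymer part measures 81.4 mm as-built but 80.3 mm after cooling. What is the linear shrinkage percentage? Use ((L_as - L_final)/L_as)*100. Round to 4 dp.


Shrinkage = ((81.4-80.3)/81.4)*100 = 1.3514 %


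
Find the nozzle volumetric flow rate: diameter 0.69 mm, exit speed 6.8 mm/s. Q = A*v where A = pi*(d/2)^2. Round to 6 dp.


A = pi*(0.69/2)^2 = 0.37392807 mm^2
Q = 0.37392807 * 6.8 = 2.542711 mm^3/s


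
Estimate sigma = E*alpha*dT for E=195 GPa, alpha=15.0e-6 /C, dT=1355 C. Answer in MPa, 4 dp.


sigma = 195*1000 * 15.0e-6 * 1355 = 3963.375 MPa


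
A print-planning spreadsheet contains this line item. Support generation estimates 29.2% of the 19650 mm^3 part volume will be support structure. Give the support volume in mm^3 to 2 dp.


V_support = 19650 * 0.292 = 5737.8 mm^3


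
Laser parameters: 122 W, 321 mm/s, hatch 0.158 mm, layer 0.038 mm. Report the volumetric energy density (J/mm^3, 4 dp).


E = 122 / (321*0.158*0.038) = 63.3015 J/mm^3


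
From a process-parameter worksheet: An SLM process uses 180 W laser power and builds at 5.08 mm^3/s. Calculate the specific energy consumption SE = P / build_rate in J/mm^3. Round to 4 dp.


SE = 180 / 5.08 = 35.4331 J/mm^3


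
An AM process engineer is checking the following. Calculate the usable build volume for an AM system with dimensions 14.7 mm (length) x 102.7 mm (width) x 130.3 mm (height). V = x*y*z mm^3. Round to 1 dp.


V = 14.7 * 102.7 * 130.3 = 196712.6 mm^3
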